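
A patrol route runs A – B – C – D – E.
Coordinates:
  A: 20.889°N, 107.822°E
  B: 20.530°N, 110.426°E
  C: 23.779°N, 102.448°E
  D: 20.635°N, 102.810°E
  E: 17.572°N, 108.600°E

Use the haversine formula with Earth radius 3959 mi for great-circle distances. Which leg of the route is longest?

B–C

Leg distances:
A→B: 170.1 mi
B→C: 557.6 mi
C→D: 218.5 mi
D→E: 433.2 mi
The longest leg is B–C at 557.6 mi.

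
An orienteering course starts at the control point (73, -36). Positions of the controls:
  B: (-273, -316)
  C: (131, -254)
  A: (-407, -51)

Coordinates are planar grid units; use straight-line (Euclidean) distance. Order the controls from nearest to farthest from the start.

C, B, A

Distances from the start:
C (131, -254): 225.6
B (-273, -316): 445.1
A (-407, -51): 480.2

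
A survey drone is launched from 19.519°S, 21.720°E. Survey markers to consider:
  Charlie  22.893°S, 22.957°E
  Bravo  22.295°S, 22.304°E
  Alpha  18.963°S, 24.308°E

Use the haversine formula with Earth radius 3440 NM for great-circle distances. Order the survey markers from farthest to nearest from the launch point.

Distances from the launch point:
Charlie 22.893°S, 22.957°E: 214.1 NM
Bravo 22.295°S, 22.304°E: 169.9 NM
Alpha 18.963°S, 24.308°E: 150.5 NM

Charlie, Bravo, Alpha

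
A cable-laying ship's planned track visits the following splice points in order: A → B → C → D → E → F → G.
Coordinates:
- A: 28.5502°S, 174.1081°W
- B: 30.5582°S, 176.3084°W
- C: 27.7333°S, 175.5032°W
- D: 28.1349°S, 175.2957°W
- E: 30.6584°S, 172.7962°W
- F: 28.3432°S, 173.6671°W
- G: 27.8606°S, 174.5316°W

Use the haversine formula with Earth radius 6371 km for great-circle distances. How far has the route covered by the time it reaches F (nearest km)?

1323 km

Leg distances:
A→B: 308.4 km  (cumulative 308.4 km)
B→C: 323.7 km  (cumulative 632.1 km)
C→D: 49.1 km  (cumulative 681.2 km)
D→E: 370.6 km  (cumulative 1051.8 km)
E→F: 270.9 km  (cumulative 1322.7 km)
Cumulative distance at F ≈ 1323 km.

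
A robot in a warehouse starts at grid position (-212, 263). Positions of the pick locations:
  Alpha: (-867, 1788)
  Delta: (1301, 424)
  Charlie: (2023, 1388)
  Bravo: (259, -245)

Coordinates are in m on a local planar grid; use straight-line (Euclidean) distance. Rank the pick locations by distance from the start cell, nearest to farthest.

Bravo, Delta, Alpha, Charlie

Computing each straight-line distance from (-212, 263):
Bravo (259, -245): 692.8 m
Delta (1301, 424): 1521.5 m
Alpha (-867, 1788): 1659.7 m
Charlie (2023, 1388): 2502.2 m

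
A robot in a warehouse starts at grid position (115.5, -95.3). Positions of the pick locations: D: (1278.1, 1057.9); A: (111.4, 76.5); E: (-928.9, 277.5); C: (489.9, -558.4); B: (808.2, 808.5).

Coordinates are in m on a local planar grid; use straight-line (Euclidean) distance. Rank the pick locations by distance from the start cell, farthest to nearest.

D, B, E, C, A

Distance from the start cell at (115.5, -95.3) to each:
D (1278.1, 1057.9): 1637.5 m
B (808.2, 808.5): 1138.7 m
E (-928.9, 277.5): 1108.9 m
C (489.9, -558.4): 595.5 m
A (111.4, 76.5): 171.8 m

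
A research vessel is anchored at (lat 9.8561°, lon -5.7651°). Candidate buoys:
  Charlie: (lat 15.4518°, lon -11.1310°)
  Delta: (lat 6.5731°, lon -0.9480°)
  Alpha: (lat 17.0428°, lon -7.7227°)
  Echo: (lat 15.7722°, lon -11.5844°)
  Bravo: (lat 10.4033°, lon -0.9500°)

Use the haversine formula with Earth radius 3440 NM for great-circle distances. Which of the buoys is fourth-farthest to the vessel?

Delta

Distances from the vessel ((lat 9.8561°, lon -5.7651°)):
Echo: 492.0 NM
Charlie: 460.0 NM
Alpha: 446.3 NM
Delta: 347.5 NM
Bravo: 286.5 NM
The fourth-farthest is Delta at 347.5 NM.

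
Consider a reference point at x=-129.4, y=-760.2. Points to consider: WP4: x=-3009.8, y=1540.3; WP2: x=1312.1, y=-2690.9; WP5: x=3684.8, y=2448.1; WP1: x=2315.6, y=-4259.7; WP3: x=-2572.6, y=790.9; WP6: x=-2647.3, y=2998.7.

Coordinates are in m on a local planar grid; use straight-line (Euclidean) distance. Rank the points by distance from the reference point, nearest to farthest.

Distances from the reference point:
WP2 x=1312.1, y=-2690.9: 2409.5 m
WP3 x=-2572.6, y=790.9: 2894.0 m
WP4 x=-3009.8, y=1540.3: 3686.3 m
WP1 x=2315.6, y=-4259.7: 4269.0 m
WP6 x=-2647.3, y=2998.7: 4524.3 m
WP5 x=3684.8, y=2448.1: 4984.1 m

WP2, WP3, WP4, WP1, WP6, WP5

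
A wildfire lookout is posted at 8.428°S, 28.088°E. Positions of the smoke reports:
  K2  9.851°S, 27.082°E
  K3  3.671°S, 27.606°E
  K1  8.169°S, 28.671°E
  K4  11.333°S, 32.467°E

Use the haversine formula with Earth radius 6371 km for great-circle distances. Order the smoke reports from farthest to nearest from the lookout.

K4, K3, K2, K1

Distance from the lookout at 8.428°S, 28.088°E to each:
K4 11.333°S, 32.467°E: 578.3 km
K3 3.671°S, 27.606°E: 531.6 km
K2 9.851°S, 27.082°E: 193.0 km
K1 8.169°S, 28.671°E: 70.3 km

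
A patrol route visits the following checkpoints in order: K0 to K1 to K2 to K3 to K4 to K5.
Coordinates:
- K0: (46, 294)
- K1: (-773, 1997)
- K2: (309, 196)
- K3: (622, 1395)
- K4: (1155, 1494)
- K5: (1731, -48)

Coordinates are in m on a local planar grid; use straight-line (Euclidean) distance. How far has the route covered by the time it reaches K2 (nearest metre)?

3991 m

Leg distances:
K0→K1: 1889.7 m  (cumulative 1889.7 m)
K1→K2: 2101.0 m  (cumulative 3990.7 m)
Cumulative distance at K2 ≈ 3991 m.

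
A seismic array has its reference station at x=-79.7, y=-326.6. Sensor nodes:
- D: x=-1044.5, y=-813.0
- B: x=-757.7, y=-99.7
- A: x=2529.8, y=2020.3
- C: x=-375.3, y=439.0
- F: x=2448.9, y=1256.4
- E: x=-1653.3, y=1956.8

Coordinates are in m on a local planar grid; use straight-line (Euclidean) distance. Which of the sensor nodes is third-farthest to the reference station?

Distance to each, sorted:
A: 3509.6 m
F: 2983.2 m
E: 2773.1 m
D: 1080.5 m
C: 820.7 m
B: 715.0 m
The third-farthest is E at 2773.1 m.

E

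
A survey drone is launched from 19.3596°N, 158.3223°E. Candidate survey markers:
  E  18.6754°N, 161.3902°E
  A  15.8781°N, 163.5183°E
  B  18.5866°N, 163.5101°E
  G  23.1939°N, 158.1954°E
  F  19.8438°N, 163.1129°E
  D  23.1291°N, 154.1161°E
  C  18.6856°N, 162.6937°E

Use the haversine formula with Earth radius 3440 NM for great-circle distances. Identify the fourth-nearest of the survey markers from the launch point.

F

Distance to each, sorted:
E: 178.9 NM
G: 230.3 NM
C: 251.4 NM
F: 272.5 NM
B: 298.2 NM
D: 326.5 NM
A: 363.4 NM
The fourth-nearest is F at 272.5 NM.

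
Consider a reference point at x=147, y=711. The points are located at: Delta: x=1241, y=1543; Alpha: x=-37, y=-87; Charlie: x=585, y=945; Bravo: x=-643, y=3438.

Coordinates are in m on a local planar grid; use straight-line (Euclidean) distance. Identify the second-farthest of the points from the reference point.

Delta

Distance to each, sorted:
Bravo: 2839.1 m
Delta: 1374.4 m
Alpha: 818.9 m
Charlie: 496.6 m
The second-farthest is Delta at 1374.4 m.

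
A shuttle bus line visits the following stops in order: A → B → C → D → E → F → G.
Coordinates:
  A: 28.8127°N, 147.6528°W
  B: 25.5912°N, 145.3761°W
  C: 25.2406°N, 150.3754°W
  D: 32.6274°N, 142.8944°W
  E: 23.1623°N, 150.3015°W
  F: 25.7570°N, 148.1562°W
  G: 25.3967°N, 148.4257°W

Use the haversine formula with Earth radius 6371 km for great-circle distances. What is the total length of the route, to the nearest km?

3712 km

Leg distances:
A→B: 423.1 km  (cumulative 423.1 km)
B→C: 503.6 km  (cumulative 926.6 km)
C→D: 1096.8 km  (cumulative 2023.5 km)
D→E: 1278.7 km  (cumulative 3302.2 km)
E→F: 361.1 km  (cumulative 3663.3 km)
F→G: 48.3 km  (cumulative 3711.7 km)
Total route length ≈ 3712 km.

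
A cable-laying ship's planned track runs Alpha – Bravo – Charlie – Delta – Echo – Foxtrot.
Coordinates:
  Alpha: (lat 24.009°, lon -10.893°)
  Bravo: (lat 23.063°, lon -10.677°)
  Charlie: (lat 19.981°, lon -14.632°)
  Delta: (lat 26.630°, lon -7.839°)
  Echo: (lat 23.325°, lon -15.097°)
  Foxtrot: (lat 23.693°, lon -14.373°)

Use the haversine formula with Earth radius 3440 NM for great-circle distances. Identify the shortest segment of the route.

Echo–Foxtrot

Leg distances:
Alpha→Bravo: 58.0 NM
Bravo→Charlie: 288.1 NM
Charlie→Delta: 547.2 NM
Delta→Echo: 441.9 NM
Echo→Foxtrot: 45.6 NM
The shortest leg is Echo–Foxtrot at 45.6 NM.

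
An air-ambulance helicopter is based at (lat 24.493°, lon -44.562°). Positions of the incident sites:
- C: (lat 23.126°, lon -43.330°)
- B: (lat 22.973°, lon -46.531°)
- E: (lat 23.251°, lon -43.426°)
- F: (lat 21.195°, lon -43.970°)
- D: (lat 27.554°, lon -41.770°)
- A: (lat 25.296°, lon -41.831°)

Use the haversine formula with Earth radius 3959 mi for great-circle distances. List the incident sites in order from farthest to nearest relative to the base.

D, F, A, B, C, E

Distances from the base:
D (lat 27.554°, lon -41.770°): 273.5 mi
F (lat 21.195°, lon -43.970°): 231.0 mi
A (lat 25.296°, lon -41.831°): 179.9 mi
B (lat 22.973°, lon -46.531°): 162.9 mi
C (lat 23.126°, lon -43.330°): 122.4 mi
E (lat 23.251°, lon -43.426°): 111.9 mi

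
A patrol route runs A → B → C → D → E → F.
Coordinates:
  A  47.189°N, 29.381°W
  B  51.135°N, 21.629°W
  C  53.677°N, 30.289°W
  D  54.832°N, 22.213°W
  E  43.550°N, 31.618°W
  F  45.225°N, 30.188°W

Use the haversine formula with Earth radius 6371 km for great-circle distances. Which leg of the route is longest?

D–E

Leg distances:
A→B: 713.7 km
B→C: 651.3 km
C→D: 539.8 km
D→E: 1425.7 km
E→F: 218.2 km
The longest leg is D–E at 1425.7 km.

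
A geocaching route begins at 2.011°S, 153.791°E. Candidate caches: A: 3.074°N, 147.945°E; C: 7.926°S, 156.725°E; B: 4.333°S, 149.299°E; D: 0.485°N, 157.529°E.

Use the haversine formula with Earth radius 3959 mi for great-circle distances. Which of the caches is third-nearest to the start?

C

Distance to each, sorted:
D: 310.5 mi
B: 349.0 mi
C: 455.9 mi
A: 535.3 mi
The third-nearest is C at 455.9 mi.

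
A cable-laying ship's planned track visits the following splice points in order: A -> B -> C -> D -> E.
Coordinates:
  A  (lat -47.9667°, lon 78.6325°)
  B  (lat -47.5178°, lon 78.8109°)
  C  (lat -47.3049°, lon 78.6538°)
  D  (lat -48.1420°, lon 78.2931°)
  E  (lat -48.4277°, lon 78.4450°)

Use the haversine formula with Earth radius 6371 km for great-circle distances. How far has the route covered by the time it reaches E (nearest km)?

209 km

Leg distances:
A→B: 51.7 km  (cumulative 51.7 km)
B→C: 26.5 km  (cumulative 78.1 km)
C→D: 96.9 km  (cumulative 175.0 km)
D→E: 33.7 km  (cumulative 208.7 km)
Cumulative distance at E ≈ 209 km.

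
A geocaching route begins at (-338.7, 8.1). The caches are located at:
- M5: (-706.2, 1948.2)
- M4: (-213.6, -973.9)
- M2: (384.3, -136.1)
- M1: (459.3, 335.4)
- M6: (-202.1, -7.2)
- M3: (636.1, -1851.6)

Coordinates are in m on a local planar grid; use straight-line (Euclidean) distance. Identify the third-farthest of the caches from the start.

M4

Distances from the start ((-338.7, 8.1)):
M3: 2099.7 m
M5: 1974.6 m
M4: 989.9 m
M1: 862.5 m
M2: 737.2 m
M6: 137.5 m
The third-farthest is M4 at 989.9 m.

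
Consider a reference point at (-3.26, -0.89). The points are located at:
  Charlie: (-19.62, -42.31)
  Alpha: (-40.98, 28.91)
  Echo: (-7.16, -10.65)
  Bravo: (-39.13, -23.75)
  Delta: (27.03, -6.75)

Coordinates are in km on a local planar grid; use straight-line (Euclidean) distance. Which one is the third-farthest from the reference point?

Distance to each, sorted:
Alpha: 48.1 km
Charlie: 44.5 km
Bravo: 42.5 km
Delta: 30.9 km
Echo: 10.5 km
The third-farthest is Bravo at 42.5 km.

Bravo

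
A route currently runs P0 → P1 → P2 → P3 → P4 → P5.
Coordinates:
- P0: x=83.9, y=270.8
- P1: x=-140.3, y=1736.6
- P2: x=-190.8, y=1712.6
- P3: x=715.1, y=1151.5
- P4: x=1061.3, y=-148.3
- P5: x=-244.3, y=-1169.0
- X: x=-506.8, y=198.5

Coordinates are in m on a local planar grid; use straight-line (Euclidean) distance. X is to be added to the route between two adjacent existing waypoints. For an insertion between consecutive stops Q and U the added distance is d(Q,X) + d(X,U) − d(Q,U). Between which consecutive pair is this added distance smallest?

between P0 and P1

Added distance for inserting X between each consecutive pair:
P0–P1: 693.4 m
P1–P2: 3072.0 m
P2–P3: 2030.7 m
P3–P4: 1810.5 m
P4–P5: 1341.2 m
Smallest added distance is 693.4 m, inserting between P0 and P1.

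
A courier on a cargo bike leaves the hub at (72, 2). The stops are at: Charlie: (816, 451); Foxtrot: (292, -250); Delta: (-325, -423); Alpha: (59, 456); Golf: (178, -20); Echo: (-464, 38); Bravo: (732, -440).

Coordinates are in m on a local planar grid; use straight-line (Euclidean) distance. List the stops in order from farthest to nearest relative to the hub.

Distances from the hub:
Charlie (816, 451): 869.0 m
Bravo (732, -440): 794.3 m
Delta (-325, -423): 581.6 m
Echo (-464, 38): 537.2 m
Alpha (59, 456): 454.2 m
Foxtrot (292, -250): 334.5 m
Golf (178, -20): 108.3 m

Charlie, Bravo, Delta, Echo, Alpha, Foxtrot, Golf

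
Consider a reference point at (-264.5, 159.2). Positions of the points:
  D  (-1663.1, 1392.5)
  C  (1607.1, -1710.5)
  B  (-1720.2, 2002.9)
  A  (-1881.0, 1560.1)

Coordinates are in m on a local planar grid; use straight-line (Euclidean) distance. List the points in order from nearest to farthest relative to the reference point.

Distances from the reference point:
D (-1663.1, 1392.5): 1864.7 m
A (-1881.0, 1560.1): 2139.1 m
B (-1720.2, 2002.9): 2349.1 m
C (1607.1, -1710.5): 2645.5 m

D, A, B, C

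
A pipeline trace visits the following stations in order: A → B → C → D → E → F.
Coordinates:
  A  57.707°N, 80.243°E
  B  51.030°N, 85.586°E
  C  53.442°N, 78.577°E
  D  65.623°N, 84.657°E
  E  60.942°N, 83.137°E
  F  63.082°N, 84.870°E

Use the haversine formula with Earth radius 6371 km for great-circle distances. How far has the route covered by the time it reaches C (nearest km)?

1366 km

Leg distances:
A→B: 818.6 km  (cumulative 818.6 km)
B→C: 547.1 km  (cumulative 1365.7 km)
Cumulative distance at C ≈ 1366 km.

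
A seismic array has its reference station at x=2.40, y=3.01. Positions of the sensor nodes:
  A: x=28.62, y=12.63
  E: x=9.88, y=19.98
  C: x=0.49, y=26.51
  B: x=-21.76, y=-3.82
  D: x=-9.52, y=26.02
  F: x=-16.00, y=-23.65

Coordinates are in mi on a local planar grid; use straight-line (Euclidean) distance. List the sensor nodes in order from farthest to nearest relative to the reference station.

F, A, D, B, C, E

Distances from the reference station:
F x=-16.00, y=-23.65: 32.4 mi
A x=28.62, y=12.63: 27.9 mi
D x=-9.52, y=26.02: 25.9 mi
B x=-21.76, y=-3.82: 25.1 mi
C x=0.49, y=26.51: 23.6 mi
E x=9.88, y=19.98: 18.5 mi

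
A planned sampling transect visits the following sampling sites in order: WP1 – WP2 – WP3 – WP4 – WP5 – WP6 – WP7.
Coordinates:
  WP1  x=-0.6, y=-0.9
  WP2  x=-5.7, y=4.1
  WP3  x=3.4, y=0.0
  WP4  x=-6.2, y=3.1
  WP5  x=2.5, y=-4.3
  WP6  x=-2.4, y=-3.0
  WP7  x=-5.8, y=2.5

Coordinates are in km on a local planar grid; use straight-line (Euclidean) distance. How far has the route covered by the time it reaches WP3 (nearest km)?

Leg distances:
WP1→WP2: 7.1 km  (cumulative 7.1 km)
WP2→WP3: 10.0 km  (cumulative 17.1 km)
Cumulative distance at WP3 ≈ 17 km.

17 km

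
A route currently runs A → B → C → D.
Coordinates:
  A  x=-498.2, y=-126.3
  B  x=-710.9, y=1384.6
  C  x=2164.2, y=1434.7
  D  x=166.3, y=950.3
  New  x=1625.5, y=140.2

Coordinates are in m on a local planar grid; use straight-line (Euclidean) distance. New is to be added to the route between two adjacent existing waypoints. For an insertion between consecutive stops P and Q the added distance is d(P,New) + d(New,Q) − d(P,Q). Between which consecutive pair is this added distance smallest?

Added distance for inserting New between each consecutive pair:
A–B: 3261.7 m
B–C: 1173.7 m
C–D: 1015.3 m
Smallest added distance is 1015.3 m, inserting between C and D.

between C and D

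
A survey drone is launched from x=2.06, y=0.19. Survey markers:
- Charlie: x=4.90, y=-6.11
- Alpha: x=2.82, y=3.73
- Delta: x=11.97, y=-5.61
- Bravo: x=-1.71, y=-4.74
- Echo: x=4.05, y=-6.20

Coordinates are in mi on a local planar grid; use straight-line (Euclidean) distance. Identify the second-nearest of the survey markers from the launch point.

Bravo

Distances from the launch point (x=2.06, y=0.19):
Alpha: 3.6 mi
Bravo: 6.2 mi
Echo: 6.7 mi
Charlie: 6.9 mi
Delta: 11.5 mi
The second-nearest is Bravo at 6.2 mi.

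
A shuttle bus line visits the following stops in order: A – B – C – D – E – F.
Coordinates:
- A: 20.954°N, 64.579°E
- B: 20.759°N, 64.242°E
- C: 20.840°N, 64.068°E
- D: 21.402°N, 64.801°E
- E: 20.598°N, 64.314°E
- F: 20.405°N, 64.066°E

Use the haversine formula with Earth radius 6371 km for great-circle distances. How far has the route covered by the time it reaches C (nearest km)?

61 km

Leg distances:
A→B: 41.2 km  (cumulative 41.2 km)
B→C: 20.2 km  (cumulative 61.4 km)
Cumulative distance at C ≈ 61 km.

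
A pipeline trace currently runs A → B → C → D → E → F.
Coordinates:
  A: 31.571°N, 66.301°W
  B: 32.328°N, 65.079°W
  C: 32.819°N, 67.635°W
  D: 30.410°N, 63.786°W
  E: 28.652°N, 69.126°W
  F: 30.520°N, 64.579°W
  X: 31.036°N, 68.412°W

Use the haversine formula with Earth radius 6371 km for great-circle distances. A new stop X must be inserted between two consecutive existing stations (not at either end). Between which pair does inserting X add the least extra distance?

Added distance for inserting X between each consecutive pair:
A–B: 413.0 km
B–C: 312.3 km
C–D: 206.7 km
D–E: 169.2 km
E–F: 158.3 km
Smallest added distance is 158.3 km, inserting between E and F.

between E and F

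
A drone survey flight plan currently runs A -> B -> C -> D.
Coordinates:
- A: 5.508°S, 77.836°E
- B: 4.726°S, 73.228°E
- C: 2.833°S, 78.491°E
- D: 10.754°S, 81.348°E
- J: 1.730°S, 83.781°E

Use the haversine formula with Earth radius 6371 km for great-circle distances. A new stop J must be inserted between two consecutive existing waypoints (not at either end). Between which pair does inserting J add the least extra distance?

Added distance for inserting J between each consecutive pair:
A–B: 1482.2 km
B–C: 1197.6 km
C–D: 703.7 km
Smallest added distance is 703.7 km, inserting between C and D.

between C and D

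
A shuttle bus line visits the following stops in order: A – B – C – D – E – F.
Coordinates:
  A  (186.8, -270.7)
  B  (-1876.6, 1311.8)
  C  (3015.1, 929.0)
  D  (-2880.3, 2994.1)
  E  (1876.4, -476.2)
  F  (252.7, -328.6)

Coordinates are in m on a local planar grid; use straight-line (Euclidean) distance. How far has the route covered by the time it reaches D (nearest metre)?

13754 m

Leg distances:
A→B: 2600.4 m  (cumulative 2600.4 m)
B→C: 4906.7 m  (cumulative 7507.0 m)
C→D: 6246.6 m  (cumulative 13753.7 m)
Cumulative distance at D ≈ 13754 m.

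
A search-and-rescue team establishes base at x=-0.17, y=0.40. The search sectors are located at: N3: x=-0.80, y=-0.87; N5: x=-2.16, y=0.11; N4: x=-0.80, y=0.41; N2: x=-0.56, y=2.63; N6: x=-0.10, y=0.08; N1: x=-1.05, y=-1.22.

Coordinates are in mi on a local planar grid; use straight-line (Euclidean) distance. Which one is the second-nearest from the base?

N4

Distance to each, sorted:
N6: 0.3 mi
N4: 0.6 mi
N3: 1.4 mi
N1: 1.8 mi
N5: 2.0 mi
N2: 2.3 mi
The second-nearest is N4 at 0.6 mi.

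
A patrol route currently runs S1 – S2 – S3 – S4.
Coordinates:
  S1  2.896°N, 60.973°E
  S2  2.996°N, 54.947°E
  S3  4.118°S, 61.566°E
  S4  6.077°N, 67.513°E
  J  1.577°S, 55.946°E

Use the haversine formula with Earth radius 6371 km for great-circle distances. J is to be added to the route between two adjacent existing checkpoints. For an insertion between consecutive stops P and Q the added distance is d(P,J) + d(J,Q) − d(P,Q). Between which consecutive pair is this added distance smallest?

between S2 and S3

Added distance for inserting J between each consecutive pair:
S1–S2: 599.3 km
S2–S3: 125.4 km
S3–S4: 913.8 km
Smallest added distance is 125.4 km, inserting between S2 and S3.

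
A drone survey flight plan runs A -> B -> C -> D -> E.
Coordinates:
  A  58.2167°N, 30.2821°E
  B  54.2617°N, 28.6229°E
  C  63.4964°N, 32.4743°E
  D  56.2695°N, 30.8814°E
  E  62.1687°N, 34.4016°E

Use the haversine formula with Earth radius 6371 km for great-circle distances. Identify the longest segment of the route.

B–C

Leg distances:
A→B: 451.5 km
B→C: 1050.0 km
C→D: 808.4 km
D→E: 685.6 km
The longest leg is B–C at 1050.0 km.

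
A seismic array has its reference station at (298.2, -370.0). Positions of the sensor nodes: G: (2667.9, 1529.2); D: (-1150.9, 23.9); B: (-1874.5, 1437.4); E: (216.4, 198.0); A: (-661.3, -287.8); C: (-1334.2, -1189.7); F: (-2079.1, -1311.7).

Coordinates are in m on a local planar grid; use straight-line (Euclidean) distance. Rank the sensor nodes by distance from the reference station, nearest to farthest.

Distance from the reference station at (298.2, -370.0) to each:
E (216.4, 198.0): 573.9 m
A (-661.3, -287.8): 963.0 m
D (-1150.9, 23.9): 1501.7 m
C (-1334.2, -1189.7): 1826.6 m
F (-2079.1, -1311.7): 2557.0 m
B (-1874.5, 1437.4): 2826.2 m
G (2667.9, 1529.2): 3036.8 m

E, A, D, C, F, B, G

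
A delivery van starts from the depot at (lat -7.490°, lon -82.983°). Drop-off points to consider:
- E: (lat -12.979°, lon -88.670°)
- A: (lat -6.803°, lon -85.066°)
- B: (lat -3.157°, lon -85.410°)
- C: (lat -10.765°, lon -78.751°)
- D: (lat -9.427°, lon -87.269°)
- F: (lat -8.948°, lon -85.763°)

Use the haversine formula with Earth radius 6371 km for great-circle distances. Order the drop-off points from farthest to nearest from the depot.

E, C, B, D, F, A

Distance from the depot at (lat -7.490°, lon -82.983°) to each:
E (lat -12.979°, lon -88.670°): 871.5 km
C (lat -10.765°, lon -78.751°): 590.3 km
B (lat -3.157°, lon -85.410°): 551.6 km
D (lat -9.427°, lon -87.269°): 518.2 km
F (lat -8.948°, lon -85.763°): 346.2 km
A (lat -6.803°, lon -85.066°): 242.2 km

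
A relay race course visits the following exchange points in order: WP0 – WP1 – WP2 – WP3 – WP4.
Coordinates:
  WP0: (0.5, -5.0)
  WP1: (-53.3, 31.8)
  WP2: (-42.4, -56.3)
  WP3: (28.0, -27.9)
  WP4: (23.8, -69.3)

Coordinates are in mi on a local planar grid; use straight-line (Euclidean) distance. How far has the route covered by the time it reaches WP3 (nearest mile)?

Leg distances:
WP0→WP1: 65.2 mi  (cumulative 65.2 mi)
WP1→WP2: 88.8 mi  (cumulative 154.0 mi)
WP2→WP3: 75.9 mi  (cumulative 229.9 mi)
Cumulative distance at WP3 ≈ 230 mi.

230 mi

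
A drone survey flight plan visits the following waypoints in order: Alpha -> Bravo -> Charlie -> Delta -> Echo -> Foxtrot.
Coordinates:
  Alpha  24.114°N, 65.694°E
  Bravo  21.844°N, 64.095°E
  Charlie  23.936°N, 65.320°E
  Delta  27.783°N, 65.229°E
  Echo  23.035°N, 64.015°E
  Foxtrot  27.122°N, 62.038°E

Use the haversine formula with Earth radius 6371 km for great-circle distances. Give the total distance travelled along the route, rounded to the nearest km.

2031 km

Leg distances:
Alpha→Bravo: 300.8 km  (cumulative 300.8 km)
Bravo→Charlie: 264.3 km  (cumulative 565.1 km)
Charlie→Delta: 427.9 km  (cumulative 993.0 km)
Delta→Echo: 541.8 km  (cumulative 1534.8 km)
Echo→Foxtrot: 496.1 km  (cumulative 2031.0 km)
Total route length ≈ 2031 km.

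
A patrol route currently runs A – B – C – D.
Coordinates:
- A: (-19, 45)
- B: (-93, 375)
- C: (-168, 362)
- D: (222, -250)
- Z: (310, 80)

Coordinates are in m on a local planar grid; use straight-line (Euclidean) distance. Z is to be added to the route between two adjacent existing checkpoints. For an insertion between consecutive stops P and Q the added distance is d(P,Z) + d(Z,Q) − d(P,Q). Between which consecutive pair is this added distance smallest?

Added distance for inserting Z between each consecutive pair:
A–B: 492.1 m
B–C: 978.3 m
C–D: 170.8 m
Smallest added distance is 170.8 m, inserting between C and D.

between C and D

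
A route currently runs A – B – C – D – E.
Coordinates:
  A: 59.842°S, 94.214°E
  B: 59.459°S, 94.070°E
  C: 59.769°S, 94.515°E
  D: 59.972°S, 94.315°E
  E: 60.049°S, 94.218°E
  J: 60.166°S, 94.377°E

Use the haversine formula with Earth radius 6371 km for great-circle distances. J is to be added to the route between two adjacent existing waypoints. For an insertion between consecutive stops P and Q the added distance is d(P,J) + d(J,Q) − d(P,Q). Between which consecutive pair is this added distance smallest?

Added distance for inserting J between each consecutive pair:
A–B: 74.3 km
B–C: 82.7 km
C–D: 41.5 km
D–E: 27.4 km
Smallest added distance is 27.4 km, inserting between D and E.

between D and E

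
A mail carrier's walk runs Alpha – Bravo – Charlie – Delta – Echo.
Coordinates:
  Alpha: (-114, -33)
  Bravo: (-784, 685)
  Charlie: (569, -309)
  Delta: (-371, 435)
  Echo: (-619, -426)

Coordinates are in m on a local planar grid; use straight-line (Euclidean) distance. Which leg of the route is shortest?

Leg distances:
Alpha→Bravo: 982.1 m
Bravo→Charlie: 1678.9 m
Charlie→Delta: 1198.8 m
Delta→Echo: 896.0 m
The shortest leg is Delta–Echo at 896.0 m.

Delta–Echo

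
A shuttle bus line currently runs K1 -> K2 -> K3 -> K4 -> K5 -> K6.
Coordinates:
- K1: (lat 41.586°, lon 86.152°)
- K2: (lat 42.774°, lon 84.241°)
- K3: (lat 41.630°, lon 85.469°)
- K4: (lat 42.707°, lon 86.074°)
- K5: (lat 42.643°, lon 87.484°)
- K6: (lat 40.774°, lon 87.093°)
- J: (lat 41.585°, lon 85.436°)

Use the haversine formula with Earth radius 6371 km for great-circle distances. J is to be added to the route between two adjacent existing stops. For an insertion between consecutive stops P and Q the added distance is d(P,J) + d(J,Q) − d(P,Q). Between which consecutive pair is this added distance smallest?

between K2 and K3

Added distance for inserting J between each consecutive pair:
K1–K2: 18.9 km
K2–K3: 8.0 km
K3–K4: 11.4 km
K4–K5: 225.8 km
K5–K6: 160.9 km
Smallest added distance is 8.0 km, inserting between K2 and K3.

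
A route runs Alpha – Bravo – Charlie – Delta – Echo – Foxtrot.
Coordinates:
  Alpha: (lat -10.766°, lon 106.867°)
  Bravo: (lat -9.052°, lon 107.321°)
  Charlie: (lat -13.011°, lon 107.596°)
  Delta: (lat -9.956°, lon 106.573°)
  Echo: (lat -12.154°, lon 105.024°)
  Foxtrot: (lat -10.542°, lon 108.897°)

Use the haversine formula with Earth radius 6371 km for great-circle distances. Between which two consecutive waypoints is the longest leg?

Echo–Foxtrot

Leg distances:
Alpha→Bravo: 197.0 km
Bravo→Charlie: 441.2 km
Charlie→Delta: 357.5 km
Delta→Echo: 297.2 km
Echo→Foxtrot: 458.7 km
The longest leg is Echo–Foxtrot at 458.7 km.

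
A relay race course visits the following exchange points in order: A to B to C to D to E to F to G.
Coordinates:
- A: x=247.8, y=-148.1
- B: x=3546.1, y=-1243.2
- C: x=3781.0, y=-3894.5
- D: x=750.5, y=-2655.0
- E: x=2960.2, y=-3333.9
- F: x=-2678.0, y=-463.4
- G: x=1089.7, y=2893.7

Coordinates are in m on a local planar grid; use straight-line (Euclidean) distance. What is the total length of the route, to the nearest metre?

Leg distances:
A→B: 3475.3 m  (cumulative 3475.3 m)
B→C: 2661.7 m  (cumulative 6137.0 m)
C→D: 3274.2 m  (cumulative 9411.2 m)
D→E: 2311.6 m  (cumulative 11722.9 m)
E→F: 6326.9 m  (cumulative 18049.7 m)
F→G: 5046.4 m  (cumulative 23096.1 m)
Total route length ≈ 23096 m.

23096 m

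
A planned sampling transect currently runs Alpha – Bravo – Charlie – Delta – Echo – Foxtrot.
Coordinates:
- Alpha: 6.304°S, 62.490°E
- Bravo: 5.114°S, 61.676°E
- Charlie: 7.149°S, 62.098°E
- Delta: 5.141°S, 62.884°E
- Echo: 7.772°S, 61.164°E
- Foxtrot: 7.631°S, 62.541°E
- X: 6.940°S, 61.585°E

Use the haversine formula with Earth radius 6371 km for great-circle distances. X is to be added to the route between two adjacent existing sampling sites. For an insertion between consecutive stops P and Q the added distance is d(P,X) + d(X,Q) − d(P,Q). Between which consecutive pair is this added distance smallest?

Added distance for inserting X between each consecutive pair:
Alpha–Bravo: 165.7 km
Bravo–Charlie: 33.4 km
Charlie–Delta: 67.9 km
Delta–Echo: 0.9 km
Echo–Foxtrot: 81.4 km
Smallest added distance is 0.9 km, inserting between Delta and Echo.

between Delta and Echo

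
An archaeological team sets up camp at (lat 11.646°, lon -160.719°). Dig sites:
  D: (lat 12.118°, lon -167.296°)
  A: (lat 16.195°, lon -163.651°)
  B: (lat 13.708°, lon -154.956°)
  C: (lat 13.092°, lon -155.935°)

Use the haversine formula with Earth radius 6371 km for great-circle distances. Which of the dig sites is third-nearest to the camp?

Distances from the camp ((lat 11.646°, lon -160.719°)):
C: 543.9 km
A: 596.6 km
B: 665.9 km
D: 717.6 km
The third-nearest is B at 665.9 km.

B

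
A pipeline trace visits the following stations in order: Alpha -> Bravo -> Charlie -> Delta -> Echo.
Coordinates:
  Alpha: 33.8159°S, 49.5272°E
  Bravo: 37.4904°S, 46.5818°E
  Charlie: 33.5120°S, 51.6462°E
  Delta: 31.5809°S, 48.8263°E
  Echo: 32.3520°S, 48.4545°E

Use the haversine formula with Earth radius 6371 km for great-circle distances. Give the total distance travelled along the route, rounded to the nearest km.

Leg distances:
Alpha→Bravo: 487.5 km  (cumulative 487.5 km)
Bravo→Charlie: 636.9 km  (cumulative 1124.4 km)
Charlie→Delta: 340.5 km  (cumulative 1464.9 km)
Delta→Echo: 92.6 km  (cumulative 1557.6 km)
Total route length ≈ 1558 km.

1558 km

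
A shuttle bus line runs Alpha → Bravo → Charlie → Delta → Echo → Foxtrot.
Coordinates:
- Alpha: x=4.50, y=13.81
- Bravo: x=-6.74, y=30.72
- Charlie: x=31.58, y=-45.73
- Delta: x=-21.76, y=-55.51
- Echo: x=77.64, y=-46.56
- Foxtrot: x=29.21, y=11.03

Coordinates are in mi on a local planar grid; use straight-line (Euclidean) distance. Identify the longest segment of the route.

Leg distances:
Alpha→Bravo: 20.3 mi
Bravo→Charlie: 85.5 mi
Charlie→Delta: 54.2 mi
Delta→Echo: 99.8 mi
Echo→Foxtrot: 75.2 mi
The longest leg is Delta–Echo at 99.8 mi.

Delta–Echo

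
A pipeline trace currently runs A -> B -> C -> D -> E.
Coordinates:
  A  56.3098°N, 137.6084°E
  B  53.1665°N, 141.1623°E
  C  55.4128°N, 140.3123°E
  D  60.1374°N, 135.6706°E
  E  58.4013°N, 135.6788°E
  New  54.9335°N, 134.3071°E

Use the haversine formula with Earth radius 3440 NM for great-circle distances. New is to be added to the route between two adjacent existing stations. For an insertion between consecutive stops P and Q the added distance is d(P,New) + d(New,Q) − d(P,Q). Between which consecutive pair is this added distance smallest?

between A and B

Added distance for inserting New between each consecutive pair:
A–B: 177.5 NM
B–C: 333.5 NM
C–D: 203.3 NM
D–E: 424.3 NM
Smallest added distance is 177.5 NM, inserting between A and B.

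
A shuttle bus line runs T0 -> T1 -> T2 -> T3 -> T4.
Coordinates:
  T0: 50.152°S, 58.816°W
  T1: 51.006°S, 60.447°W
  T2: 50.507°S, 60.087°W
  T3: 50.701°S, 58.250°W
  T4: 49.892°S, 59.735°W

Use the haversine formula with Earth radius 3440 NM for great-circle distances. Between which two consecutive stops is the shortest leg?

T1–T2

Leg distances:
T0→T1: 80.6 NM
T1→T2: 32.9 NM
T2→T3: 71.0 NM
T3→T4: 74.9 NM
The shortest leg is T1–T2 at 32.9 NM.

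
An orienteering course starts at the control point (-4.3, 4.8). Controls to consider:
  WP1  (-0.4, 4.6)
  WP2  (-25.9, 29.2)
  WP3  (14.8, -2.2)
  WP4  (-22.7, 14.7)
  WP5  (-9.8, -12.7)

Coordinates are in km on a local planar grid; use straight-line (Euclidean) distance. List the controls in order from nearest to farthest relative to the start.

Computing each straight-line distance from (-4.3, 4.8):
WP1 (-0.4, 4.6): 3.9 km
WP5 (-9.8, -12.7): 18.3 km
WP3 (14.8, -2.2): 20.3 km
WP4 (-22.7, 14.7): 20.9 km
WP2 (-25.9, 29.2): 32.6 km

WP1, WP5, WP3, WP4, WP2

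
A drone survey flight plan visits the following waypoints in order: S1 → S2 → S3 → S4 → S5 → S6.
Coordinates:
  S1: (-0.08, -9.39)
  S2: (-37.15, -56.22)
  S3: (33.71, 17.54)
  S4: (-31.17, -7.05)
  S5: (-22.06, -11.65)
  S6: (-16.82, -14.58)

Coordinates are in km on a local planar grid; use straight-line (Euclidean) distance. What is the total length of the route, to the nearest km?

248 km

Leg distances:
S1→S2: 59.7 km  (cumulative 59.7 km)
S2→S3: 102.3 km  (cumulative 162.0 km)
S3→S4: 69.4 km  (cumulative 231.4 km)
S4→S5: 10.2 km  (cumulative 241.6 km)
S5→S6: 6.0 km  (cumulative 247.6 km)
Total route length ≈ 248 km.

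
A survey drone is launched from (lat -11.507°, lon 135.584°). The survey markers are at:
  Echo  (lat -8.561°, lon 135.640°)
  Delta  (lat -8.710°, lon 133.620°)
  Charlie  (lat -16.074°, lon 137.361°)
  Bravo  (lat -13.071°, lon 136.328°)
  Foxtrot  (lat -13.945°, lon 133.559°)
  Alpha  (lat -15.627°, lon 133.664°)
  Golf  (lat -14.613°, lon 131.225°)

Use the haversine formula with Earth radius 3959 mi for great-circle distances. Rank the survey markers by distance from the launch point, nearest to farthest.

Distance from the launch point at (lat -11.507°, lon 135.584°) to each:
Bravo (lat -13.071°, lon 136.328°): 119.2 mi
Echo (lat -8.561°, lon 135.640°): 203.6 mi
Foxtrot (lat -13.945°, lon 133.559°): 216.8 mi
Delta (lat -8.710°, lon 133.620°): 234.9 mi
Alpha (lat -15.627°, lon 133.664°): 312.5 mi
Charlie (lat -16.074°, lon 137.361°): 337.3 mi
Golf (lat -14.613°, lon 131.225°): 363.5 mi

Bravo, Echo, Foxtrot, Delta, Alpha, Charlie, Golf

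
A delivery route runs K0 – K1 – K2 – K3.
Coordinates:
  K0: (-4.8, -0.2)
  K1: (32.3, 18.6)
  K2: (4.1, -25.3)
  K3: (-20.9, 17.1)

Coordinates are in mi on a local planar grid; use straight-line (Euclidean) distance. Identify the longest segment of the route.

K1–K2

Leg distances:
K0→K1: 41.6 mi
K1→K2: 52.2 mi
K2→K3: 49.2 mi
The longest leg is K1–K2 at 52.2 mi.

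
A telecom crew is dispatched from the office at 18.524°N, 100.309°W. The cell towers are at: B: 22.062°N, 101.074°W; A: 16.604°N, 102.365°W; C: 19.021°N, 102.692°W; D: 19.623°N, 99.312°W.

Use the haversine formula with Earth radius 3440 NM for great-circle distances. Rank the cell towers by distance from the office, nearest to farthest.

D, C, A, B

Computing each great-circle distance from 18.524°N, 100.309°W:
D 19.623°N, 99.312°W: 86.9 NM
C 19.021°N, 102.692°W: 138.7 NM
A 16.604°N, 102.365°W: 164.7 NM
B 22.062°N, 101.074°W: 216.7 NM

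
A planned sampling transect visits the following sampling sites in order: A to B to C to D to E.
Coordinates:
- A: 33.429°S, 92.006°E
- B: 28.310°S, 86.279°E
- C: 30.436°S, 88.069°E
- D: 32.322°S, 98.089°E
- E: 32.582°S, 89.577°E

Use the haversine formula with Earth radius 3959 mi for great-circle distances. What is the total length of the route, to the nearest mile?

1774 mi

Leg distances:
A→B: 490.2 mi  (cumulative 490.2 mi)
B→C: 182.2 mi  (cumulative 672.4 mi)
C→D: 605.0 mi  (cumulative 1277.4 mi)
D→E: 496.5 mi  (cumulative 1773.9 mi)
Total route length ≈ 1774 mi.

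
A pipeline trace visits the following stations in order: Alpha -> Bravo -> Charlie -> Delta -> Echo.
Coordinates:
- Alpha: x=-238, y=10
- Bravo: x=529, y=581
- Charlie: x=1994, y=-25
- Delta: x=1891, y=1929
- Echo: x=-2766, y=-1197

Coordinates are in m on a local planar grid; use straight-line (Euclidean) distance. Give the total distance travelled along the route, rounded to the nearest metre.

10107 m

Leg distances:
Alpha→Bravo: 956.2 m  (cumulative 956.2 m)
Bravo→Charlie: 1585.4 m  (cumulative 2541.6 m)
Charlie→Delta: 1956.7 m  (cumulative 4498.3 m)
Delta→Echo: 5608.9 m  (cumulative 10107.2 m)
Total route length ≈ 10107 m.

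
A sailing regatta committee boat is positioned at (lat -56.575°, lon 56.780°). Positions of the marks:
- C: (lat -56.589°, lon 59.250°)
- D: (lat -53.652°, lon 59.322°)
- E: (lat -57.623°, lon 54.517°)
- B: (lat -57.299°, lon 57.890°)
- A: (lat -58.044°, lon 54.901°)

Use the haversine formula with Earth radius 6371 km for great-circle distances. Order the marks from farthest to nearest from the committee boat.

Distance from the committee boat at (lat -56.575°, lon 56.780°) to each:
D (lat -53.652°, lon 59.322°): 362.9 km
A (lat -58.044°, lon 54.901°): 198.5 km
E (lat -57.623°, lon 54.517°): 179.6 km
C (lat -56.589°, lon 59.250°): 151.3 km
B (lat -57.299°, lon 57.890°): 105.0 km

D, A, E, C, B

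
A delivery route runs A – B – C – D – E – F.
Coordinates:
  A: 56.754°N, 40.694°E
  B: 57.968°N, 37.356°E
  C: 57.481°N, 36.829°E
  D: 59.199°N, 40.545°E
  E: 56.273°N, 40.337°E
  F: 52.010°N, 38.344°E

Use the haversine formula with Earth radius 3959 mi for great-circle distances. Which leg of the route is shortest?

Leg distances:
A→B: 150.0 mi
B→C: 38.9 mi
C→D: 179.6 mi
D→E: 202.3 mi
E→F: 305.4 mi
The shortest leg is B–C at 38.9 mi.

B–C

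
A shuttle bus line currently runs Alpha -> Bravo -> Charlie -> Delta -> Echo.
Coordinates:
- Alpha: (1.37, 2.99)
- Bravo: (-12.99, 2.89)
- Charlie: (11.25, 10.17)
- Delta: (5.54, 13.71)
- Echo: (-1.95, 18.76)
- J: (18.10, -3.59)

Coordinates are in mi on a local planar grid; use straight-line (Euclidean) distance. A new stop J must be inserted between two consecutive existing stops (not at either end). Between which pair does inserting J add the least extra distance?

Added distance for inserting J between each consecutive pair:
Alpha–Bravo: 35.4 mi
Bravo–Charlie: 21.8 mi
Charlie–Delta: 30.0 mi
Delta–Echo: 42.4 mi
Smallest added distance is 21.8 mi, inserting between Bravo and Charlie.

between Bravo and Charlie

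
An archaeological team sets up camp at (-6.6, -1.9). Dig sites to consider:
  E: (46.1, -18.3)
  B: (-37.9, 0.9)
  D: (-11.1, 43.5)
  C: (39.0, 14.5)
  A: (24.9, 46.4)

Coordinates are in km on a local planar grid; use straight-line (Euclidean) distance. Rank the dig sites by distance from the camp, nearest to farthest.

B, D, C, E, A

Computing each straight-line distance from (-6.6, -1.9):
B (-37.9, 0.9): 31.4 km
D (-11.1, 43.5): 45.6 km
C (39.0, 14.5): 48.5 km
E (46.1, -18.3): 55.2 km
A (24.9, 46.4): 57.7 km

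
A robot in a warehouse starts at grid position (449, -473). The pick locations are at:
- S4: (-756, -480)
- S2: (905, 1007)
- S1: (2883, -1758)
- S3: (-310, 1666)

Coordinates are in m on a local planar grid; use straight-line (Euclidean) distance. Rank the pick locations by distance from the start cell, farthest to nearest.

Distances from the start cell:
S1 (2883, -1758): 2752.4 m
S3 (-310, 1666): 2269.7 m
S2 (905, 1007): 1548.7 m
S4 (-756, -480): 1205.0 m

S1, S3, S2, S4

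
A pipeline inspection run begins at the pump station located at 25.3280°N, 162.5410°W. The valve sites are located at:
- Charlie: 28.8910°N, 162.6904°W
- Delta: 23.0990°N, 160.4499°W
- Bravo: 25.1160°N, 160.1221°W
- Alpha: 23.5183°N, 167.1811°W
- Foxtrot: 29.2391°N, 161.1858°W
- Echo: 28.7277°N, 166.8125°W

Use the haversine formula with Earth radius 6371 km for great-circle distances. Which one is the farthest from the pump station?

Distances from the pump station (25.3280°N, 162.5410°W):
Echo: 567.3 km
Alpha: 511.0 km
Foxtrot: 455.0 km
Charlie: 396.5 km
Delta: 326.2 km
Bravo: 244.5 km
The farthest is Echo at 567.3 km.

Echo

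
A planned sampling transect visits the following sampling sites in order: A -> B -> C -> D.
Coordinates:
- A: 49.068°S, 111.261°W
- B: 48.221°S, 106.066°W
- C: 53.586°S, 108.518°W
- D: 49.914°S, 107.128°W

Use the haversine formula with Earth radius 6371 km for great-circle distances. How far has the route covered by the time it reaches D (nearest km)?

Leg distances:
A→B: 393.0 km  (cumulative 393.0 km)
B→C: 620.7 km  (cumulative 1013.8 km)
C→D: 419.3 km  (cumulative 1433.1 km)
Cumulative distance at D ≈ 1433 km.

1433 km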